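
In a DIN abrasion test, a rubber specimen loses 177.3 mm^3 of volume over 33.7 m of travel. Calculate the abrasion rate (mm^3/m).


Rate = volume_loss / distance
= 177.3 / 33.7
= 5.261 mm^3/m

5.261 mm^3/m


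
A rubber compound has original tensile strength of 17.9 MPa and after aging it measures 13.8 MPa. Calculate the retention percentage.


Retention = aged / original * 100
= 13.8 / 17.9 * 100
= 77.1%

77.1%


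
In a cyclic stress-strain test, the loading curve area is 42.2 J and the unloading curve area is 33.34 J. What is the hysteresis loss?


Hysteresis loss = loading - unloading
= 42.2 - 33.34
= 8.86 J

8.86 J


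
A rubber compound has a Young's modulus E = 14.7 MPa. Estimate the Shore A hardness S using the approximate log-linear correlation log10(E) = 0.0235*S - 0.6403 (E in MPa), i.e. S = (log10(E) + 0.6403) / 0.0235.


log10(E) = 0.0235*S - 0.6403  =>  S = (log10(E) + 0.6403) / 0.0235
log10(14.7) = 1.167317
S = (1.167317 + 0.6403) / 0.0235 = 1.807617 / 0.0235
S = 76.9

Shore A = 76.9


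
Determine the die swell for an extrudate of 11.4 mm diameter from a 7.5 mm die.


Die swell ratio = D_extrudate / D_die
= 11.4 / 7.5
= 1.52

Die swell = 1.52


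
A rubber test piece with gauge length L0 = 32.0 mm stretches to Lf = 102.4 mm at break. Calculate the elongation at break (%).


Elongation = (Lf - L0) / L0 * 100
= (102.4 - 32.0) / 32.0 * 100
= 70.4 / 32.0 * 100
= 220.0%

220.0%


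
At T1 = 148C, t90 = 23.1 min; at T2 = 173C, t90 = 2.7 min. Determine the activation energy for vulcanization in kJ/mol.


T1 = 421.15 K, T2 = 446.15 K
1/T1 - 1/T2 = 1.3305e-04
ln(t1/t2) = ln(23.1/2.7) = 2.1466
Ea = 8.314 * 2.1466 / 1.3305e-04 = 134132.7916 J/mol
Ea = 134.13 kJ/mol

134.13 kJ/mol


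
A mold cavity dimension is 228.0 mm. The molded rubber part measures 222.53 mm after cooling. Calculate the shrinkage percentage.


Shrinkage = (mold - part) / mold * 100
= (228.0 - 222.53) / 228.0 * 100
= 5.47 / 228.0 * 100
= 2.4%

2.4%


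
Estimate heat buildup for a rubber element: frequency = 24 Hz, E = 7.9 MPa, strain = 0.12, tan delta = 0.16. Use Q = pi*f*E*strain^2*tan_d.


Q = pi * f * E * strain^2 * tan_d
= pi * 24 * 7.9 * 0.12^2 * 0.16
= pi * 24 * 7.9 * 0.0144 * 0.16
= 1.3724

Q = 1.3724


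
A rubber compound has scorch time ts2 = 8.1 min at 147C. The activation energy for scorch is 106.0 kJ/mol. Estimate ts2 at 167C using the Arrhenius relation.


Convert temperatures: T1 = 147 + 273.15 = 420.15 K, T2 = 167 + 273.15 = 440.15 K
ts2_new = 8.1 * exp(106000 / 8.314 * (1/440.15 - 1/420.15))
1/T2 - 1/T1 = -1.0815e-04
ts2_new = 2.04 min

2.04 min


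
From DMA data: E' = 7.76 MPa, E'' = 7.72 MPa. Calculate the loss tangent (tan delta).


tan delta = E'' / E'
= 7.72 / 7.76
= 0.9948

tan delta = 0.9948


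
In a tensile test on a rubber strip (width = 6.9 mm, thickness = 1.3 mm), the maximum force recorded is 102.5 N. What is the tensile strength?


Area = width * thickness = 6.9 * 1.3 = 8.97 mm^2
TS = force / area = 102.5 / 8.97 = 11.43 MPa

11.43 MPa


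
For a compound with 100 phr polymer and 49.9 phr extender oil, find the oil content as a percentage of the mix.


Oil % = oil / (100 + oil) * 100
= 49.9 / (100 + 49.9) * 100
= 49.9 / 149.9 * 100
= 33.29%

33.29%


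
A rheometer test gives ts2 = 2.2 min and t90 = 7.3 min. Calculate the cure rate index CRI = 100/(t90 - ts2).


CRI = 100 / (t90 - ts2)
= 100 / (7.3 - 2.2)
= 100 / 5.1
= 19.61 min^-1

19.61 min^-1


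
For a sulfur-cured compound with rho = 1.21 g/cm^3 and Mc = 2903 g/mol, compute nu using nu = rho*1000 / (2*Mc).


nu = rho * 1000 / (2 * Mc)
nu = 1.21 * 1000 / (2 * 2903)
nu = 1210.0 / 5806
nu = 0.2084 mol/L

0.2084 mol/L


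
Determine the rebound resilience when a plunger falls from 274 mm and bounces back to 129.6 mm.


Resilience = h_rebound / h_drop * 100
= 129.6 / 274 * 100
= 47.3%

47.3%


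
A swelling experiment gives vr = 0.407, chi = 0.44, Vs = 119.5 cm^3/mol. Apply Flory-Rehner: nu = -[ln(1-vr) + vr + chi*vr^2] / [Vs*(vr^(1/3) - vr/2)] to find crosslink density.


ln(1 - vr) = ln(1 - 0.407) = -0.5226
Numerator = -((-0.5226) + 0.407 + 0.44 * 0.407^2) = 0.0427
Denominator = 119.5 * (0.407^(1/3) - 0.407/2) = 64.2408
nu = 0.0427 / 64.2408 = 6.6430e-04 mol/cm^3

6.6430e-04 mol/cm^3


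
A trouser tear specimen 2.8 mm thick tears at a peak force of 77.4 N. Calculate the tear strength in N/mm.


Tear strength = force / thickness
= 77.4 / 2.8
= 27.64 N/mm

27.64 N/mm


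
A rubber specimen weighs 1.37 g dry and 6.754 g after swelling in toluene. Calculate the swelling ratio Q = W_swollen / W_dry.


Q = W_swollen / W_dry
Q = 6.754 / 1.37
Q = 4.93

Q = 4.93


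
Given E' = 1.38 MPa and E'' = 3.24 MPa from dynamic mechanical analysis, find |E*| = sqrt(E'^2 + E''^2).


|E*| = sqrt(E'^2 + E''^2)
= sqrt(1.38^2 + 3.24^2)
= sqrt(1.9044 + 10.4976)
= 3.522 MPa

3.522 MPa


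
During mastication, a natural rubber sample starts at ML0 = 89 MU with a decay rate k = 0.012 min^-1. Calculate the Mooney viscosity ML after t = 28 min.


ML = ML0 * exp(-k * t)
ML = 89 * exp(-0.012 * 28)
ML = 89 * 0.7146
ML = 63.6 MU

63.6 MU


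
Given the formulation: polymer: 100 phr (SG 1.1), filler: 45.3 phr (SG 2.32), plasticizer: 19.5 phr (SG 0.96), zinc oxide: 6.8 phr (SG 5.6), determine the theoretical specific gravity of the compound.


Sum of weights = 171.6
Volume contributions:
  polymer: 100/1.1 = 90.9091
  filler: 45.3/2.32 = 19.5259
  plasticizer: 19.5/0.96 = 20.3125
  zinc oxide: 6.8/5.6 = 1.2143
Sum of volumes = 131.9617
SG = 171.6 / 131.9617 = 1.3

SG = 1.3


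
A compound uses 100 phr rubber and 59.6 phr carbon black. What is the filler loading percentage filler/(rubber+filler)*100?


Filler % = filler / (rubber + filler) * 100
= 59.6 / (100 + 59.6) * 100
= 59.6 / 159.6 * 100
= 37.34%

37.34%


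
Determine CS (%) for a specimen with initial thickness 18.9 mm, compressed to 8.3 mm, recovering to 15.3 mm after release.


CS = (t0 - recovered) / (t0 - ts) * 100
= (18.9 - 15.3) / (18.9 - 8.3) * 100
= 3.6 / 10.6 * 100
= 34.0%

34.0%


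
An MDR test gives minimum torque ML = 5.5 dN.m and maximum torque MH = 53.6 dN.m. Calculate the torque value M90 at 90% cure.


M90 = ML + 0.9 * (MH - ML)
M90 = 5.5 + 0.9 * (53.6 - 5.5)
M90 = 5.5 + 0.9 * 48.1
M90 = 48.79 dN.m

48.79 dN.m


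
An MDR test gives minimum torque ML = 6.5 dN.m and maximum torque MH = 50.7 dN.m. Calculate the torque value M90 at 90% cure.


M90 = ML + 0.9 * (MH - ML)
M90 = 6.5 + 0.9 * (50.7 - 6.5)
M90 = 6.5 + 0.9 * 44.2
M90 = 46.28 dN.m

46.28 dN.m


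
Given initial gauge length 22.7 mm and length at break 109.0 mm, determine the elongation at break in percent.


Elongation = (Lf - L0) / L0 * 100
= (109.0 - 22.7) / 22.7 * 100
= 86.3 / 22.7 * 100
= 380.2%

380.2%


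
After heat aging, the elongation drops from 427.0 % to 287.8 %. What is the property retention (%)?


Retention = aged / original * 100
= 287.8 / 427.0 * 100
= 67.4%

67.4%


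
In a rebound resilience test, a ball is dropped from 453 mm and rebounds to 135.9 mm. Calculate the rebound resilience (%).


Resilience = h_rebound / h_drop * 100
= 135.9 / 453 * 100
= 30.0%

30.0%


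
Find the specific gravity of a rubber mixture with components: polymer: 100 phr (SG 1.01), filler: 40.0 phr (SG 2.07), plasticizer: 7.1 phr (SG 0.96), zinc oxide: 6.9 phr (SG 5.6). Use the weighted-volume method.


Sum of weights = 154.0
Volume contributions:
  polymer: 100/1.01 = 99.0099
  filler: 40.0/2.07 = 19.3237
  plasticizer: 7.1/0.96 = 7.3958
  zinc oxide: 6.9/5.6 = 1.2321
Sum of volumes = 126.9615
SG = 154.0 / 126.9615 = 1.213

SG = 1.213


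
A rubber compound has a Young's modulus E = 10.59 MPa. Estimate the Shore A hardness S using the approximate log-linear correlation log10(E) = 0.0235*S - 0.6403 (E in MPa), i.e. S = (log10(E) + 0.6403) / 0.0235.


log10(E) = 0.0235*S - 0.6403  =>  S = (log10(E) + 0.6403) / 0.0235
log10(10.59) = 1.024896
S = (1.024896 + 0.6403) / 0.0235 = 1.665196 / 0.0235
S = 70.9

Shore A = 70.9


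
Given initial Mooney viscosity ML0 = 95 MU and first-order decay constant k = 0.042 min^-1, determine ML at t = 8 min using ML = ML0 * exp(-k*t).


ML = ML0 * exp(-k * t)
ML = 95 * exp(-0.042 * 8)
ML = 95 * 0.7146
ML = 67.89 MU

67.89 MU


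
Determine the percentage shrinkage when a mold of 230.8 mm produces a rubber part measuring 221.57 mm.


Shrinkage = (mold - part) / mold * 100
= (230.8 - 221.57) / 230.8 * 100
= 9.23 / 230.8 * 100
= 4.0%

4.0%


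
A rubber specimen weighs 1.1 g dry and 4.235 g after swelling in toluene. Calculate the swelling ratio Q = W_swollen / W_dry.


Q = W_swollen / W_dry
Q = 4.235 / 1.1
Q = 3.85

Q = 3.85


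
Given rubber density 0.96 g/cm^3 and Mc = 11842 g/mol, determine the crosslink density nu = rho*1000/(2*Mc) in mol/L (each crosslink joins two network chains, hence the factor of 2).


nu = rho * 1000 / (2 * Mc)
nu = 0.96 * 1000 / (2 * 11842)
nu = 960.0 / 23684
nu = 0.0405 mol/L

0.0405 mol/L


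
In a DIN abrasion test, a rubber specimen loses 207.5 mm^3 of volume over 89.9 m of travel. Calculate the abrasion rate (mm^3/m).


Rate = volume_loss / distance
= 207.5 / 89.9
= 2.308 mm^3/m

2.308 mm^3/m


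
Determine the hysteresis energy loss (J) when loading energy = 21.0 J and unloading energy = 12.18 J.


Hysteresis loss = loading - unloading
= 21.0 - 12.18
= 8.82 J

8.82 J


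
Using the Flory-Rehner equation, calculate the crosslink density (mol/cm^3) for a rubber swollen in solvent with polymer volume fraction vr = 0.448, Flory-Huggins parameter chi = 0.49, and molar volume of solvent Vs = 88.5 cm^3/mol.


ln(1 - vr) = ln(1 - 0.448) = -0.5942
Numerator = -((-0.5942) + 0.448 + 0.49 * 0.448^2) = 0.0479
Denominator = 88.5 * (0.448^(1/3) - 0.448/2) = 47.8938
nu = 0.0479 / 47.8938 = 9.9934e-04 mol/cm^3

9.9934e-04 mol/cm^3


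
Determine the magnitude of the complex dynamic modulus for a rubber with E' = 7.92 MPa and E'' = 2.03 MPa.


|E*| = sqrt(E'^2 + E''^2)
= sqrt(7.92^2 + 2.03^2)
= sqrt(62.7264 + 4.1209)
= 8.176 MPa

8.176 MPa


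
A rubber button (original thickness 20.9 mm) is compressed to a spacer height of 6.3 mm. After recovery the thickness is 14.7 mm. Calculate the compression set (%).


CS = (t0 - recovered) / (t0 - ts) * 100
= (20.9 - 14.7) / (20.9 - 6.3) * 100
= 6.2 / 14.6 * 100
= 42.5%

42.5%


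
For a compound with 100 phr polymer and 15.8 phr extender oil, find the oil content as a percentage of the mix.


Oil % = oil / (100 + oil) * 100
= 15.8 / (100 + 15.8) * 100
= 15.8 / 115.8 * 100
= 13.64%

13.64%


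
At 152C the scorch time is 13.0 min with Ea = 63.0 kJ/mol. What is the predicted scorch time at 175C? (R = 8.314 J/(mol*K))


Convert temperatures: T1 = 152 + 273.15 = 425.15 K, T2 = 175 + 273.15 = 448.15 K
ts2_new = 13.0 * exp(63000 / 8.314 * (1/448.15 - 1/425.15))
1/T2 - 1/T1 = -1.2072e-04
ts2_new = 5.21 min

5.21 min


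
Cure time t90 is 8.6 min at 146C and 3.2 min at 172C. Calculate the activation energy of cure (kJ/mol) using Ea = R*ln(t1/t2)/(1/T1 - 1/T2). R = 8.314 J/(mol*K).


T1 = 419.15 K, T2 = 445.15 K
1/T1 - 1/T2 = 1.3935e-04
ln(t1/t2) = ln(8.6/3.2) = 0.9886
Ea = 8.314 * 0.9886 / 1.3935e-04 = 58984.5311 J/mol
Ea = 58.98 kJ/mol

58.98 kJ/mol


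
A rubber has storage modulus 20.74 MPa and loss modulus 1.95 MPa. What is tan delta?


tan delta = E'' / E'
= 1.95 / 20.74
= 0.094

tan delta = 0.094


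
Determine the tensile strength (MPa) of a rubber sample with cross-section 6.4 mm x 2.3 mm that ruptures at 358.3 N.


Area = width * thickness = 6.4 * 2.3 = 14.72 mm^2
TS = force / area = 358.3 / 14.72 = 24.34 MPa

24.34 MPa


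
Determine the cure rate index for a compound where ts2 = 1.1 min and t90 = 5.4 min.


CRI = 100 / (t90 - ts2)
= 100 / (5.4 - 1.1)
= 100 / 4.3
= 23.26 min^-1

23.26 min^-1


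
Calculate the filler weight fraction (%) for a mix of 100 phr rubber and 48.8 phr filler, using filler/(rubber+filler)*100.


Filler % = filler / (rubber + filler) * 100
= 48.8 / (100 + 48.8) * 100
= 48.8 / 148.8 * 100
= 32.8%

32.8%


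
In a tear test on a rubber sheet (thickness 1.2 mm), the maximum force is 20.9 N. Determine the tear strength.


Tear strength = force / thickness
= 20.9 / 1.2
= 17.42 N/mm

17.42 N/mm


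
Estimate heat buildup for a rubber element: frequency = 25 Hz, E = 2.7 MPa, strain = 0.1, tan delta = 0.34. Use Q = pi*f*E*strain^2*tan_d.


Q = pi * f * E * strain^2 * tan_d
= pi * 25 * 2.7 * 0.1^2 * 0.34
= pi * 25 * 2.7 * 0.0100 * 0.34
= 0.7210

Q = 0.7210


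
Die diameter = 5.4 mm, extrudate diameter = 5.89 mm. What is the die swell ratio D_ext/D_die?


Die swell ratio = D_extrudate / D_die
= 5.89 / 5.4
= 1.091

Die swell = 1.091


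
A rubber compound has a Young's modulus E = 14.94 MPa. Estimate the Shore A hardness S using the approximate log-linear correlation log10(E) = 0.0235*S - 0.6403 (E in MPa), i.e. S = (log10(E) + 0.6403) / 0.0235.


log10(E) = 0.0235*S - 0.6403  =>  S = (log10(E) + 0.6403) / 0.0235
log10(14.94) = 1.174351
S = (1.174351 + 0.6403) / 0.0235 = 1.814651 / 0.0235
S = 77.2

Shore A = 77.2


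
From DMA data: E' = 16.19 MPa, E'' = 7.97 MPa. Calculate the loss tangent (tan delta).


tan delta = E'' / E'
= 7.97 / 16.19
= 0.4923

tan delta = 0.4923


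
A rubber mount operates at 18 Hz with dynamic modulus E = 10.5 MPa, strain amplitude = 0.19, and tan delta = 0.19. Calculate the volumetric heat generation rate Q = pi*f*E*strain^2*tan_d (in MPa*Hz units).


Q = pi * f * E * strain^2 * tan_d
= pi * 18 * 10.5 * 0.19^2 * 0.19
= pi * 18 * 10.5 * 0.0361 * 0.19
= 4.0726

Q = 4.0726


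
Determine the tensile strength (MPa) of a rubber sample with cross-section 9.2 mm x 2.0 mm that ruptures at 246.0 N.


Area = width * thickness = 9.2 * 2.0 = 18.4 mm^2
TS = force / area = 246.0 / 18.4 = 13.37 MPa

13.37 MPa


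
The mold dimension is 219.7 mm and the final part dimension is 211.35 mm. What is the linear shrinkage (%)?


Shrinkage = (mold - part) / mold * 100
= (219.7 - 211.35) / 219.7 * 100
= 8.35 / 219.7 * 100
= 3.8%

3.8%


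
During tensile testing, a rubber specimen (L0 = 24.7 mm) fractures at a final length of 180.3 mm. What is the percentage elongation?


Elongation = (Lf - L0) / L0 * 100
= (180.3 - 24.7) / 24.7 * 100
= 155.6 / 24.7 * 100
= 630.0%

630.0%


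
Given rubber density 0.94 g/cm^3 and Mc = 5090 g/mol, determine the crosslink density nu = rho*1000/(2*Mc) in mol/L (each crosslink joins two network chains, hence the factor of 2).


nu = rho * 1000 / (2 * Mc)
nu = 0.94 * 1000 / (2 * 5090)
nu = 940.0 / 10180
nu = 0.0923 mol/L

0.0923 mol/L


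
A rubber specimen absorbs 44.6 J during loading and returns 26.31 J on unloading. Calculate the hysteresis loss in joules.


Hysteresis loss = loading - unloading
= 44.6 - 26.31
= 18.29 J

18.29 J


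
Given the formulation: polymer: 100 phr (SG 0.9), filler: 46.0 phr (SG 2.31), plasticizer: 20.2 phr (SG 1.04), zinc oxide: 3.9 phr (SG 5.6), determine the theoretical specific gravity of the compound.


Sum of weights = 170.1
Volume contributions:
  polymer: 100/0.9 = 111.1111
  filler: 46.0/2.31 = 19.9134
  plasticizer: 20.2/1.04 = 19.4231
  zinc oxide: 3.9/5.6 = 0.6964
Sum of volumes = 151.1440
SG = 170.1 / 151.1440 = 1.125

SG = 1.125


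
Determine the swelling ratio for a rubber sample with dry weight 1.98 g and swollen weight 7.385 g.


Q = W_swollen / W_dry
Q = 7.385 / 1.98
Q = 3.73

Q = 3.73


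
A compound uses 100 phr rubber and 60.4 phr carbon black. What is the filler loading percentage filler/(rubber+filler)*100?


Filler % = filler / (rubber + filler) * 100
= 60.4 / (100 + 60.4) * 100
= 60.4 / 160.4 * 100
= 37.66%

37.66%


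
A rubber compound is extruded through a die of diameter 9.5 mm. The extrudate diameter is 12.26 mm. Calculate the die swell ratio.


Die swell ratio = D_extrudate / D_die
= 12.26 / 9.5
= 1.291

Die swell = 1.291


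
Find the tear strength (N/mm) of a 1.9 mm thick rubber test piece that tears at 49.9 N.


Tear strength = force / thickness
= 49.9 / 1.9
= 26.26 N/mm

26.26 N/mm


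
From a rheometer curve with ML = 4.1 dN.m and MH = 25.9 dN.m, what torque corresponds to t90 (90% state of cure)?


M90 = ML + 0.9 * (MH - ML)
M90 = 4.1 + 0.9 * (25.9 - 4.1)
M90 = 4.1 + 0.9 * 21.8
M90 = 23.72 dN.m

23.72 dN.m


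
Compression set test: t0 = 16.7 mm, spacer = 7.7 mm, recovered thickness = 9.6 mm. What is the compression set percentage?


CS = (t0 - recovered) / (t0 - ts) * 100
= (16.7 - 9.6) / (16.7 - 7.7) * 100
= 7.1 / 9.0 * 100
= 78.9%

78.9%


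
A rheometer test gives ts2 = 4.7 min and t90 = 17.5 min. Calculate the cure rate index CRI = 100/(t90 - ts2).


CRI = 100 / (t90 - ts2)
= 100 / (17.5 - 4.7)
= 100 / 12.8
= 7.81 min^-1

7.81 min^-1


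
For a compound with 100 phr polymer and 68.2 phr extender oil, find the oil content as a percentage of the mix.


Oil % = oil / (100 + oil) * 100
= 68.2 / (100 + 68.2) * 100
= 68.2 / 168.2 * 100
= 40.55%

40.55%


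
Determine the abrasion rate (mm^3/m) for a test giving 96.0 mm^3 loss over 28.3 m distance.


Rate = volume_loss / distance
= 96.0 / 28.3
= 3.392 mm^3/m

3.392 mm^3/m


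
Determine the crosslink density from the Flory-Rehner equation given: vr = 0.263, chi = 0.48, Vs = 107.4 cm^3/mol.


ln(1 - vr) = ln(1 - 0.263) = -0.3052
Numerator = -((-0.3052) + 0.263 + 0.48 * 0.263^2) = 0.0090
Denominator = 107.4 * (0.263^(1/3) - 0.263/2) = 54.6876
nu = 0.0090 / 54.6876 = 1.6395e-04 mol/cm^3

1.6395e-04 mol/cm^3


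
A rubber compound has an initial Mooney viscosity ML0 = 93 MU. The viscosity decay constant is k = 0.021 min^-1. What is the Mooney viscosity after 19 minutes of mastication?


ML = ML0 * exp(-k * t)
ML = 93 * exp(-0.021 * 19)
ML = 93 * 0.6710
ML = 62.4 MU

62.4 MU


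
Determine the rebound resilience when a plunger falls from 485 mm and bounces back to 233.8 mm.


Resilience = h_rebound / h_drop * 100
= 233.8 / 485 * 100
= 48.2%

48.2%


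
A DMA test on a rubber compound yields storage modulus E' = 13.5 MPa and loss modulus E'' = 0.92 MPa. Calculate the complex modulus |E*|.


|E*| = sqrt(E'^2 + E''^2)
= sqrt(13.5^2 + 0.92^2)
= sqrt(182.2500 + 0.8464)
= 13.531 MPa

13.531 MPa


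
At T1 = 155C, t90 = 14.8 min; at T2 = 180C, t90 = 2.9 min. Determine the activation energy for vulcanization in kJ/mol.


T1 = 428.15 K, T2 = 453.15 K
1/T1 - 1/T2 = 1.2886e-04
ln(t1/t2) = ln(14.8/2.9) = 1.6299
Ea = 8.314 * 1.6299 / 1.2886e-04 = 105165.4987 J/mol
Ea = 105.17 kJ/mol

105.17 kJ/mol


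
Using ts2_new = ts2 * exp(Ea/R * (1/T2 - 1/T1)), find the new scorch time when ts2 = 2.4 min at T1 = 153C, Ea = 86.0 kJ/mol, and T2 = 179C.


Convert temperatures: T1 = 153 + 273.15 = 426.15 K, T2 = 179 + 273.15 = 452.15 K
ts2_new = 2.4 * exp(86000 / 8.314 * (1/452.15 - 1/426.15))
1/T2 - 1/T1 = -1.3494e-04
ts2_new = 0.59 min

0.59 min


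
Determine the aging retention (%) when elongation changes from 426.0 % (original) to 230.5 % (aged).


Retention = aged / original * 100
= 230.5 / 426.0 * 100
= 54.1%

54.1%


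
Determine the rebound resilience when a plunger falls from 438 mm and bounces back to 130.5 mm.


Resilience = h_rebound / h_drop * 100
= 130.5 / 438 * 100
= 29.8%

29.8%


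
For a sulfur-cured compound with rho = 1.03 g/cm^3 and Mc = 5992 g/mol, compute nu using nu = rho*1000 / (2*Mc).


nu = rho * 1000 / (2 * Mc)
nu = 1.03 * 1000 / (2 * 5992)
nu = 1030.0 / 11984
nu = 0.0859 mol/L

0.0859 mol/L


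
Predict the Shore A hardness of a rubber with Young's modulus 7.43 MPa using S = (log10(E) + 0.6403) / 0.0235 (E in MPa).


log10(E) = 0.0235*S - 0.6403  =>  S = (log10(E) + 0.6403) / 0.0235
log10(7.43) = 0.870989
S = (0.870989 + 0.6403) / 0.0235 = 1.511289 / 0.0235
S = 64.3

Shore A = 64.3


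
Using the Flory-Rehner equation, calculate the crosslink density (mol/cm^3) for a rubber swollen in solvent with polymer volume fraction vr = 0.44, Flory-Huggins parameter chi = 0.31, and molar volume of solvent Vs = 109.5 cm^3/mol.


ln(1 - vr) = ln(1 - 0.44) = -0.5798
Numerator = -((-0.5798) + 0.44 + 0.31 * 0.44^2) = 0.0798
Denominator = 109.5 * (0.44^(1/3) - 0.44/2) = 59.1947
nu = 0.0798 / 59.1947 = 0.0013 mol/cm^3

0.0013 mol/cm^3


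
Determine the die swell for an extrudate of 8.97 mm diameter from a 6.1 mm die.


Die swell ratio = D_extrudate / D_die
= 8.97 / 6.1
= 1.47

Die swell = 1.47


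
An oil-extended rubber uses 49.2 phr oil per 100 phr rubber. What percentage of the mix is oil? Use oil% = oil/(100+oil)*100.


Oil % = oil / (100 + oil) * 100
= 49.2 / (100 + 49.2) * 100
= 49.2 / 149.2 * 100
= 32.98%

32.98%


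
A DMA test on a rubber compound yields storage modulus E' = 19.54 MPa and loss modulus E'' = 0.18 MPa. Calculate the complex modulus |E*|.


|E*| = sqrt(E'^2 + E''^2)
= sqrt(19.54^2 + 0.18^2)
= sqrt(381.8116 + 0.0324)
= 19.541 MPa

19.541 MPa


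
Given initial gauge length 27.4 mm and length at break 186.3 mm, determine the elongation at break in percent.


Elongation = (Lf - L0) / L0 * 100
= (186.3 - 27.4) / 27.4 * 100
= 158.9 / 27.4 * 100
= 579.9%

579.9%


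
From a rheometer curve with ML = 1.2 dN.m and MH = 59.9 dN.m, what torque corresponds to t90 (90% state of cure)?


M90 = ML + 0.9 * (MH - ML)
M90 = 1.2 + 0.9 * (59.9 - 1.2)
M90 = 1.2 + 0.9 * 58.7
M90 = 54.03 dN.m

54.03 dN.m


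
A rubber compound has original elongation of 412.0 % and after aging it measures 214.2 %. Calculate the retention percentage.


Retention = aged / original * 100
= 214.2 / 412.0 * 100
= 52.0%

52.0%


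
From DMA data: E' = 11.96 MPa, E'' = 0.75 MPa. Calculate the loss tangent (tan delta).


tan delta = E'' / E'
= 0.75 / 11.96
= 0.0627

tan delta = 0.0627


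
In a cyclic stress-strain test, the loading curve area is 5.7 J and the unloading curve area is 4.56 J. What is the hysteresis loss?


Hysteresis loss = loading - unloading
= 5.7 - 4.56
= 1.14 J

1.14 J


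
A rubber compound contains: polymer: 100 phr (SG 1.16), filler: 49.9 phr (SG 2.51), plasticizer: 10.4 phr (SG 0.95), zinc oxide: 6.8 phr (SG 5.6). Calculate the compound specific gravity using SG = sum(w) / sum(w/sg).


Sum of weights = 167.1
Volume contributions:
  polymer: 100/1.16 = 86.2069
  filler: 49.9/2.51 = 19.8805
  plasticizer: 10.4/0.95 = 10.9474
  zinc oxide: 6.8/5.6 = 1.2143
Sum of volumes = 118.2490
SG = 167.1 / 118.2490 = 1.413

SG = 1.413


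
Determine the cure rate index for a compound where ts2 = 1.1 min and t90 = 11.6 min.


CRI = 100 / (t90 - ts2)
= 100 / (11.6 - 1.1)
= 100 / 10.5
= 9.52 min^-1

9.52 min^-1


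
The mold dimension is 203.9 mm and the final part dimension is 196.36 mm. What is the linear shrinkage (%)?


Shrinkage = (mold - part) / mold * 100
= (203.9 - 196.36) / 203.9 * 100
= 7.54 / 203.9 * 100
= 3.7%

3.7%


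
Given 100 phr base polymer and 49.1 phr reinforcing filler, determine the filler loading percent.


Filler % = filler / (rubber + filler) * 100
= 49.1 / (100 + 49.1) * 100
= 49.1 / 149.1 * 100
= 32.93%

32.93%


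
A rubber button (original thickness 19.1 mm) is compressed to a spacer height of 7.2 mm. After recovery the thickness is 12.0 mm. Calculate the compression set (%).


CS = (t0 - recovered) / (t0 - ts) * 100
= (19.1 - 12.0) / (19.1 - 7.2) * 100
= 7.1 / 11.9 * 100
= 59.7%

59.7%


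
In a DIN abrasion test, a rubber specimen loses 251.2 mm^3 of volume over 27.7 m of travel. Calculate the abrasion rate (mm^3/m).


Rate = volume_loss / distance
= 251.2 / 27.7
= 9.069 mm^3/m

9.069 mm^3/m


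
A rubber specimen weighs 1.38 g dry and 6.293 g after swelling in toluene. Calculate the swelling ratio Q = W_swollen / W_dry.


Q = W_swollen / W_dry
Q = 6.293 / 1.38
Q = 4.56

Q = 4.56


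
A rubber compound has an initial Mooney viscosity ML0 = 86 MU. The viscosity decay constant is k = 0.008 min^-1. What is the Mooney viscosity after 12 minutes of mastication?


ML = ML0 * exp(-k * t)
ML = 86 * exp(-0.008 * 12)
ML = 86 * 0.9085
ML = 78.13 MU

78.13 MU


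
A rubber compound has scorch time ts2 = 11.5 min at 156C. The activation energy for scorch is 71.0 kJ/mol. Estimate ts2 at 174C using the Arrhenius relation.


Convert temperatures: T1 = 156 + 273.15 = 429.15 K, T2 = 174 + 273.15 = 447.15 K
ts2_new = 11.5 * exp(71000 / 8.314 * (1/447.15 - 1/429.15))
1/T2 - 1/T1 = -9.3802e-05
ts2_new = 5.16 min

5.16 min


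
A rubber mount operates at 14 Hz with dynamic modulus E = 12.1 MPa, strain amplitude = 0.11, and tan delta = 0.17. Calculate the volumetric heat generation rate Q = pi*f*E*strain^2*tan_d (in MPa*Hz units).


Q = pi * f * E * strain^2 * tan_d
= pi * 14 * 12.1 * 0.11^2 * 0.17
= pi * 14 * 12.1 * 0.0121 * 0.17
= 1.0947

Q = 1.0947


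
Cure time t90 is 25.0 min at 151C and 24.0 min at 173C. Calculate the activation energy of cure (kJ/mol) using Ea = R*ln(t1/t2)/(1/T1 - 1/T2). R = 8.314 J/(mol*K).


T1 = 424.15 K, T2 = 446.15 K
1/T1 - 1/T2 = 1.1626e-04
ln(t1/t2) = ln(25.0/24.0) = 0.0408
Ea = 8.314 * 0.0408 / 1.1626e-04 = 2919.3215 J/mol
Ea = 2.92 kJ/mol

2.92 kJ/mol


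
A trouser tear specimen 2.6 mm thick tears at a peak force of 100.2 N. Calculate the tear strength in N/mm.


Tear strength = force / thickness
= 100.2 / 2.6
= 38.54 N/mm

38.54 N/mm


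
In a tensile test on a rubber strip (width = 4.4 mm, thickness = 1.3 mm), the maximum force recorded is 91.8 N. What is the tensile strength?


Area = width * thickness = 4.4 * 1.3 = 5.72 mm^2
TS = force / area = 91.8 / 5.72 = 16.05 MPa

16.05 MPa


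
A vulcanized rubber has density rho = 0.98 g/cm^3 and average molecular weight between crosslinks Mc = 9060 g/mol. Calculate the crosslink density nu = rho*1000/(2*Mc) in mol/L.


nu = rho * 1000 / (2 * Mc)
nu = 0.98 * 1000 / (2 * 9060)
nu = 980.0 / 18120
nu = 0.0541 mol/L

0.0541 mol/L


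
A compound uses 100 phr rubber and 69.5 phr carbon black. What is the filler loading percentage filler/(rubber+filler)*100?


Filler % = filler / (rubber + filler) * 100
= 69.5 / (100 + 69.5) * 100
= 69.5 / 169.5 * 100
= 41.0%

41.0%


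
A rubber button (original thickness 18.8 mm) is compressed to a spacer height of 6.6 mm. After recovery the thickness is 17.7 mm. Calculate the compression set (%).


CS = (t0 - recovered) / (t0 - ts) * 100
= (18.8 - 17.7) / (18.8 - 6.6) * 100
= 1.1 / 12.2 * 100
= 9.0%

9.0%


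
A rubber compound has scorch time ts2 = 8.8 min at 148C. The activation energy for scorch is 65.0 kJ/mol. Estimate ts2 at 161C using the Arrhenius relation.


Convert temperatures: T1 = 148 + 273.15 = 421.15 K, T2 = 161 + 273.15 = 434.15 K
ts2_new = 8.8 * exp(65000 / 8.314 * (1/434.15 - 1/421.15))
1/T2 - 1/T1 = -7.1100e-05
ts2_new = 5.05 min

5.05 min


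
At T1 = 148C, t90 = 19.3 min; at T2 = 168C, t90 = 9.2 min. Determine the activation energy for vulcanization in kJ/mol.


T1 = 421.15 K, T2 = 441.15 K
1/T1 - 1/T2 = 1.0765e-04
ln(t1/t2) = ln(19.3/9.2) = 0.7409
Ea = 8.314 * 0.7409 / 1.0765e-04 = 57222.0816 J/mol
Ea = 57.22 kJ/mol

57.22 kJ/mol


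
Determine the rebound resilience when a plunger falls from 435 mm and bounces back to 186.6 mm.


Resilience = h_rebound / h_drop * 100
= 186.6 / 435 * 100
= 42.9%

42.9%


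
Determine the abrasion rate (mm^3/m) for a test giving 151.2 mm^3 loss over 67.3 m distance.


Rate = volume_loss / distance
= 151.2 / 67.3
= 2.247 mm^3/m

2.247 mm^3/m


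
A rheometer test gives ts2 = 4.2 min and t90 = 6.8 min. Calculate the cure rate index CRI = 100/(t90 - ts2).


CRI = 100 / (t90 - ts2)
= 100 / (6.8 - 4.2)
= 100 / 2.6
= 38.46 min^-1

38.46 min^-1


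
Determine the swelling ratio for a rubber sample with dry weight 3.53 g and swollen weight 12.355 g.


Q = W_swollen / W_dry
Q = 12.355 / 3.53
Q = 3.5

Q = 3.5


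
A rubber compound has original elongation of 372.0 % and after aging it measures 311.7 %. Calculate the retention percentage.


Retention = aged / original * 100
= 311.7 / 372.0 * 100
= 83.8%

83.8%


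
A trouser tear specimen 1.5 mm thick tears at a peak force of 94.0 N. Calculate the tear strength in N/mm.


Tear strength = force / thickness
= 94.0 / 1.5
= 62.67 N/mm

62.67 N/mm


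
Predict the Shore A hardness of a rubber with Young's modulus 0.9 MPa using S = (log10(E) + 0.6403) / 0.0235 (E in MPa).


log10(E) = 0.0235*S - 0.6403  =>  S = (log10(E) + 0.6403) / 0.0235
log10(0.9) = -0.045757
S = (-0.045757 + 0.6403) / 0.0235 = 0.594543 / 0.0235
S = 25.3

Shore A = 25.3


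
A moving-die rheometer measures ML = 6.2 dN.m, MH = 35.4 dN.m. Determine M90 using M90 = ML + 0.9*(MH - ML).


M90 = ML + 0.9 * (MH - ML)
M90 = 6.2 + 0.9 * (35.4 - 6.2)
M90 = 6.2 + 0.9 * 29.2
M90 = 32.48 dN.m

32.48 dN.m


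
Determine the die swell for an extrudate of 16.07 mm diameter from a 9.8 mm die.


Die swell ratio = D_extrudate / D_die
= 16.07 / 9.8
= 1.64

Die swell = 1.64


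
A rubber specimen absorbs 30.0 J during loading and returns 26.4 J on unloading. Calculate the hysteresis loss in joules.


Hysteresis loss = loading - unloading
= 30.0 - 26.4
= 3.6 J

3.6 J


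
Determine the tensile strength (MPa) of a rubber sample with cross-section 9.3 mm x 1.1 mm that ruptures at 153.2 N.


Area = width * thickness = 9.3 * 1.1 = 10.23 mm^2
TS = force / area = 153.2 / 10.23 = 14.98 MPa

14.98 MPa


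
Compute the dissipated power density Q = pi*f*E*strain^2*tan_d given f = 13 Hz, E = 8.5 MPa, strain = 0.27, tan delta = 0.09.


Q = pi * f * E * strain^2 * tan_d
= pi * 13 * 8.5 * 0.27^2 * 0.09
= pi * 13 * 8.5 * 0.0729 * 0.09
= 2.2776

Q = 2.2776


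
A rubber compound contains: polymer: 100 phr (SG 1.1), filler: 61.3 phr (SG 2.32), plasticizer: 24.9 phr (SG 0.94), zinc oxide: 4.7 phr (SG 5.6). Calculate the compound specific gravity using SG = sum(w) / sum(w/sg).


Sum of weights = 190.9
Volume contributions:
  polymer: 100/1.1 = 90.9091
  filler: 61.3/2.32 = 26.4224
  plasticizer: 24.9/0.94 = 26.4894
  zinc oxide: 4.7/5.6 = 0.8393
Sum of volumes = 144.6602
SG = 190.9 / 144.6602 = 1.32

SG = 1.32


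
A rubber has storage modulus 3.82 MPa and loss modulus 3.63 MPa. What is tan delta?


tan delta = E'' / E'
= 3.63 / 3.82
= 0.9503

tan delta = 0.9503


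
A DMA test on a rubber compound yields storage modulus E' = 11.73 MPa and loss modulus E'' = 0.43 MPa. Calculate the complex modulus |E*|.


|E*| = sqrt(E'^2 + E''^2)
= sqrt(11.73^2 + 0.43^2)
= sqrt(137.5929 + 0.1849)
= 11.738 MPa

11.738 MPa


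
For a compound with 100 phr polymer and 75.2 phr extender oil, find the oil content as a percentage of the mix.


Oil % = oil / (100 + oil) * 100
= 75.2 / (100 + 75.2) * 100
= 75.2 / 175.2 * 100
= 42.92%

42.92%


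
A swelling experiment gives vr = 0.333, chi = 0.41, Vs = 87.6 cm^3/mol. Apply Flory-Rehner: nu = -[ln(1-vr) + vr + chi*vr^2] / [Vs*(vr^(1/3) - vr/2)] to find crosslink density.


ln(1 - vr) = ln(1 - 0.333) = -0.4050
Numerator = -((-0.4050) + 0.333 + 0.41 * 0.333^2) = 0.0265
Denominator = 87.6 * (0.333^(1/3) - 0.333/2) = 46.1328
nu = 0.0265 / 46.1328 = 5.7444e-04 mol/cm^3

5.7444e-04 mol/cm^3


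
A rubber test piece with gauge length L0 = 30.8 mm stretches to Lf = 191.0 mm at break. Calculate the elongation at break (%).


Elongation = (Lf - L0) / L0 * 100
= (191.0 - 30.8) / 30.8 * 100
= 160.2 / 30.8 * 100
= 520.1%

520.1%


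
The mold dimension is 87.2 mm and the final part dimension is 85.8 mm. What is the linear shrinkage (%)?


Shrinkage = (mold - part) / mold * 100
= (87.2 - 85.8) / 87.2 * 100
= 1.4 / 87.2 * 100
= 1.61%

1.61%


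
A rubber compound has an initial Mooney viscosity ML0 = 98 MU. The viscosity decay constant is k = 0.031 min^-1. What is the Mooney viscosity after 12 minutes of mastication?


ML = ML0 * exp(-k * t)
ML = 98 * exp(-0.031 * 12)
ML = 98 * 0.6894
ML = 67.56 MU

67.56 MU


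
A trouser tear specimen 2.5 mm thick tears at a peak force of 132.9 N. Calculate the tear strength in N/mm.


Tear strength = force / thickness
= 132.9 / 2.5
= 53.16 N/mm

53.16 N/mm


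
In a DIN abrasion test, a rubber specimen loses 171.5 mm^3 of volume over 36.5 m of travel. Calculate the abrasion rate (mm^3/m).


Rate = volume_loss / distance
= 171.5 / 36.5
= 4.699 mm^3/m

4.699 mm^3/m


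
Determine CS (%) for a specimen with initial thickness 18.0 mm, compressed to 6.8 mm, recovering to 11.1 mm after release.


CS = (t0 - recovered) / (t0 - ts) * 100
= (18.0 - 11.1) / (18.0 - 6.8) * 100
= 6.9 / 11.2 * 100
= 61.6%

61.6%


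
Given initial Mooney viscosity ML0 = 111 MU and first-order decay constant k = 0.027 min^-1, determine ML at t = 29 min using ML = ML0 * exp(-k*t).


ML = ML0 * exp(-k * t)
ML = 111 * exp(-0.027 * 29)
ML = 111 * 0.4570
ML = 50.73 MU

50.73 MU


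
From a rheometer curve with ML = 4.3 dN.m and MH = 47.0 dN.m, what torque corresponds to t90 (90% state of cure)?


M90 = ML + 0.9 * (MH - ML)
M90 = 4.3 + 0.9 * (47.0 - 4.3)
M90 = 4.3 + 0.9 * 42.7
M90 = 42.73 dN.m

42.73 dN.m


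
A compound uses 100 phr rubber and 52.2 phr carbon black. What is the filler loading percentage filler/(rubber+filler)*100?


Filler % = filler / (rubber + filler) * 100
= 52.2 / (100 + 52.2) * 100
= 52.2 / 152.2 * 100
= 34.3%

34.3%


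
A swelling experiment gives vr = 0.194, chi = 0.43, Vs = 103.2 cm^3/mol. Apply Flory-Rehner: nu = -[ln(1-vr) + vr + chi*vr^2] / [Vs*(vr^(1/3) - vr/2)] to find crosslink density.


ln(1 - vr) = ln(1 - 0.194) = -0.2157
Numerator = -((-0.2157) + 0.194 + 0.43 * 0.194^2) = 0.0055
Denominator = 103.2 * (0.194^(1/3) - 0.194/2) = 49.7317
nu = 0.0055 / 49.7317 = 1.1035e-04 mol/cm^3

1.1035e-04 mol/cm^3


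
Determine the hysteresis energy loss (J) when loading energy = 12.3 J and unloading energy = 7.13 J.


Hysteresis loss = loading - unloading
= 12.3 - 7.13
= 5.17 J

5.17 J


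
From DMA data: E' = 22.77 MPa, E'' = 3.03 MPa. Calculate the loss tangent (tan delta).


tan delta = E'' / E'
= 3.03 / 22.77
= 0.1331

tan delta = 0.1331


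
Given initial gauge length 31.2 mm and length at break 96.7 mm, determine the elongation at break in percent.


Elongation = (Lf - L0) / L0 * 100
= (96.7 - 31.2) / 31.2 * 100
= 65.5 / 31.2 * 100
= 209.9%

209.9%


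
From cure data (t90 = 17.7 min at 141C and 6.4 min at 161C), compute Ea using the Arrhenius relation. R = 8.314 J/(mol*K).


T1 = 414.15 K, T2 = 434.15 K
1/T1 - 1/T2 = 1.1123e-04
ln(t1/t2) = ln(17.7/6.4) = 1.0173
Ea = 8.314 * 1.0173 / 1.1123e-04 = 76034.7815 J/mol
Ea = 76.03 kJ/mol

76.03 kJ/mol


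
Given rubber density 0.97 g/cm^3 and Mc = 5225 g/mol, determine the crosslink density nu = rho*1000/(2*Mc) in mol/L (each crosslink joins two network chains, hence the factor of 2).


nu = rho * 1000 / (2 * Mc)
nu = 0.97 * 1000 / (2 * 5225)
nu = 970.0 / 10450
nu = 0.0928 mol/L

0.0928 mol/L


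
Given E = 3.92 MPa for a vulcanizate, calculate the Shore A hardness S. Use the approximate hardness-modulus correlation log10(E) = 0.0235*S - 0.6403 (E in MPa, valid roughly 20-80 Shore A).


log10(E) = 0.0235*S - 0.6403  =>  S = (log10(E) + 0.6403) / 0.0235
log10(3.92) = 0.593286
S = (0.593286 + 0.6403) / 0.0235 = 1.233586 / 0.0235
S = 52.5

Shore A = 52.5


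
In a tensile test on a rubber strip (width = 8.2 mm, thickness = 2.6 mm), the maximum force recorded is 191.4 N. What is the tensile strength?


Area = width * thickness = 8.2 * 2.6 = 21.32 mm^2
TS = force / area = 191.4 / 21.32 = 8.98 MPa

8.98 MPa


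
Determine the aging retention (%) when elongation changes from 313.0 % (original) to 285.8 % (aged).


Retention = aged / original * 100
= 285.8 / 313.0 * 100
= 91.3%

91.3%


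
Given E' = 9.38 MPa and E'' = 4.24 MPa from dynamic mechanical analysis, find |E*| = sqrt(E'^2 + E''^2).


|E*| = sqrt(E'^2 + E''^2)
= sqrt(9.38^2 + 4.24^2)
= sqrt(87.9844 + 17.9776)
= 10.294 MPa

10.294 MPa


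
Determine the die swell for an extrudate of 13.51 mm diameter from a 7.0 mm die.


Die swell ratio = D_extrudate / D_die
= 13.51 / 7.0
= 1.93

Die swell = 1.93


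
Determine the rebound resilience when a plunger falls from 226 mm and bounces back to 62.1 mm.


Resilience = h_rebound / h_drop * 100
= 62.1 / 226 * 100
= 27.5%

27.5%


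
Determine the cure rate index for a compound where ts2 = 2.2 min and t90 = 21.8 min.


CRI = 100 / (t90 - ts2)
= 100 / (21.8 - 2.2)
= 100 / 19.6
= 5.1 min^-1

5.1 min^-1


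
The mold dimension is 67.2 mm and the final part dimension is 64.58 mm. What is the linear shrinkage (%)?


Shrinkage = (mold - part) / mold * 100
= (67.2 - 64.58) / 67.2 * 100
= 2.62 / 67.2 * 100
= 3.9%

3.9%


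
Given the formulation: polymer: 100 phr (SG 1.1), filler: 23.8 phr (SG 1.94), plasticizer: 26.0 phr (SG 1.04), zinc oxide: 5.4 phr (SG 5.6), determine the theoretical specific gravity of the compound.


Sum of weights = 155.2
Volume contributions:
  polymer: 100/1.1 = 90.9091
  filler: 23.8/1.94 = 12.2680
  plasticizer: 26.0/1.04 = 25.0000
  zinc oxide: 5.4/5.6 = 0.9643
Sum of volumes = 129.1414
SG = 155.2 / 129.1414 = 1.202

SG = 1.202


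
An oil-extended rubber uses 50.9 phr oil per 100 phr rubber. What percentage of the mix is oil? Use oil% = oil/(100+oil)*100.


Oil % = oil / (100 + oil) * 100
= 50.9 / (100 + 50.9) * 100
= 50.9 / 150.9 * 100
= 33.73%

33.73%


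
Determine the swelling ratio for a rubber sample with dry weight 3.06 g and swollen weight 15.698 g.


Q = W_swollen / W_dry
Q = 15.698 / 3.06
Q = 5.13

Q = 5.13


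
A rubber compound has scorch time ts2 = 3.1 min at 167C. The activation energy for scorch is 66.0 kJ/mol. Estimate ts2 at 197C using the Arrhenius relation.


Convert temperatures: T1 = 167 + 273.15 = 440.15 K, T2 = 197 + 273.15 = 470.15 K
ts2_new = 3.1 * exp(66000 / 8.314 * (1/470.15 - 1/440.15))
1/T2 - 1/T1 = -1.4497e-04
ts2_new = 0.98 min

0.98 min


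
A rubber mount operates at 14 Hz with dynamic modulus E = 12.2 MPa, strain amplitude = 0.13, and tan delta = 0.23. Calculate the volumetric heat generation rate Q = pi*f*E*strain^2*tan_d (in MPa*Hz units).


Q = pi * f * E * strain^2 * tan_d
= pi * 14 * 12.2 * 0.13^2 * 0.23
= pi * 14 * 12.2 * 0.0169 * 0.23
= 2.0857

Q = 2.0857


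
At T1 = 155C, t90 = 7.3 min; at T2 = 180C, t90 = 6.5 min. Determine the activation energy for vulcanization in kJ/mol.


T1 = 428.15 K, T2 = 453.15 K
1/T1 - 1/T2 = 1.2886e-04
ln(t1/t2) = ln(7.3/6.5) = 0.1161
Ea = 8.314 * 0.1161 / 1.2886e-04 = 7489.2108 J/mol
Ea = 7.49 kJ/mol

7.49 kJ/mol


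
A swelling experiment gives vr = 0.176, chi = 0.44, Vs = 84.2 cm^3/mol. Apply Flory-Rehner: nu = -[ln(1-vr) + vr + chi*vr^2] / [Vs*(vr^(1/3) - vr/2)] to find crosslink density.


ln(1 - vr) = ln(1 - 0.176) = -0.1936
Numerator = -((-0.1936) + 0.176 + 0.44 * 0.176^2) = 0.0040
Denominator = 84.2 * (0.176^(1/3) - 0.176/2) = 39.7767
nu = 0.0040 / 39.7767 = 9.9438e-05 mol/cm^3

9.9438e-05 mol/cm^3


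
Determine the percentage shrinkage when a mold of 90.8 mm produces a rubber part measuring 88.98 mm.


Shrinkage = (mold - part) / mold * 100
= (90.8 - 88.98) / 90.8 * 100
= 1.82 / 90.8 * 100
= 2.0%

2.0%


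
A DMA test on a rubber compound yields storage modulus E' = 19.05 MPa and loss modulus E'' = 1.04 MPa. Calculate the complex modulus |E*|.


|E*| = sqrt(E'^2 + E''^2)
= sqrt(19.05^2 + 1.04^2)
= sqrt(362.9025 + 1.0816)
= 19.078 MPa

19.078 MPa


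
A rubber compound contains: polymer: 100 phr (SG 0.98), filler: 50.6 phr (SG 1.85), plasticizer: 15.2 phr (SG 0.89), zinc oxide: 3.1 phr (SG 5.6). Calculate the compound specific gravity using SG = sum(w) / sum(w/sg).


Sum of weights = 168.9
Volume contributions:
  polymer: 100/0.98 = 102.0408
  filler: 50.6/1.85 = 27.3514
  plasticizer: 15.2/0.89 = 17.0787
  zinc oxide: 3.1/5.6 = 0.5536
Sum of volumes = 147.0244
SG = 168.9 / 147.0244 = 1.149

SG = 1.149
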